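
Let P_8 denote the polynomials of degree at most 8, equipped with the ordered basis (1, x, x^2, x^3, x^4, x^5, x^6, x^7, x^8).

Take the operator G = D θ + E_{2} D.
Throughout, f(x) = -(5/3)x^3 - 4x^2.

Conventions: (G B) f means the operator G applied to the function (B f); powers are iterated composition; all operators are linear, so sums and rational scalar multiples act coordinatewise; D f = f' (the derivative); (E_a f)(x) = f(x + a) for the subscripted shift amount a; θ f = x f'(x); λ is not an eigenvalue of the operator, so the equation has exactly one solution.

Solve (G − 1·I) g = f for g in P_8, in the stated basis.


write g with unknown coordinates in the stated basis and equate coefficients in (G − 1·I) g = f
solving from the highest basis element down gives g = (5/3)x^3 + 24x^2 + 164x + 444
check: G g = 20x^2 + 164x + 444
so G g − 1·g = -(5/3)x^3 - 4x^2 = f ✓

the result is g(x) = (5/3)x^3 + 24x^2 + 164x + 444


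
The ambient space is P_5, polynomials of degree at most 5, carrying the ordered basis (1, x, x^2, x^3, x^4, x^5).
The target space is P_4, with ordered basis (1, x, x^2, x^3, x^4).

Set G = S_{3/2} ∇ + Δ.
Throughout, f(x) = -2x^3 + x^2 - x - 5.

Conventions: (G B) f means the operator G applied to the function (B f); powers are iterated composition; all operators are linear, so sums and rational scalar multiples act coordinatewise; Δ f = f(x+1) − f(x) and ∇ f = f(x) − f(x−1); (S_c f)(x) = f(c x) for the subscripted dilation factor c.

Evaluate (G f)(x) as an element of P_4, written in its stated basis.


the result is g(x) = -(39/2)x^2 + 8x - 6

∇ f = -6x^2 + 8x - 4
S_{3/2} ∇ f = -(27/2)x^2 + 12x - 4
Δ f = -6x^2 - 4x - 2
(S_{3/2} ∇ + Δ) f = -(39/2)x^2 + 8x - 6


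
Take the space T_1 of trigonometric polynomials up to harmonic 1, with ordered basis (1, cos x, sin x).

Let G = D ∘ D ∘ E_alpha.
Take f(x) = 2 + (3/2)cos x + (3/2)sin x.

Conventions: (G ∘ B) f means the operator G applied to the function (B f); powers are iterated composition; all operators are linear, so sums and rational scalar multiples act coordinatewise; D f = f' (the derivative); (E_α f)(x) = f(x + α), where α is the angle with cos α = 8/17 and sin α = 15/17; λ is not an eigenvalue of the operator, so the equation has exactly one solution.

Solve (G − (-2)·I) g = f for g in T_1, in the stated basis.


write g with unknown coordinates in the stated basis and equate coefficients in (G − (-2)·I) g = f
solving from the highest basis element down gives g = 1 + (123/106)cos x + (33/106)sin x
check: G g = -(87/106)cos x + (93/106)sin x
so G g − (-2)·g = 2 + (3/2)cos x + (3/2)sin x = f ✓

the image equals g(x) = 1 + (123/106)cos x + (33/106)sin x


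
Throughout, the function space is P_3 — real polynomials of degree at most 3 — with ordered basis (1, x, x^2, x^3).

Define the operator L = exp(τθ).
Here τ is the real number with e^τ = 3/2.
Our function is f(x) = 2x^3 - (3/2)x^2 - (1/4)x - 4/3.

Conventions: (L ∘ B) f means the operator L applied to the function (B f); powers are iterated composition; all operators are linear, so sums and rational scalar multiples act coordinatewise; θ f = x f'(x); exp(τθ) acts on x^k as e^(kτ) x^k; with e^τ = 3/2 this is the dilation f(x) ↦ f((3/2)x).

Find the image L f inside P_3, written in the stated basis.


g(x) = (27/4)x^3 - (27/8)x^2 - (3/8)x - 4/3

exp(τθ) x^k = e^(kτ) x^k; with e^τ = 3/2 this sends x^k to (3/2)^k x^k
x ↦ 3/2 x
x^2 ↦ 9/4 x^2
x^3 ↦ 27/8 x^3
applying this coordinatewise to f: exp(τθ) f = (27/4)x^3 - (27/8)x^2 - (3/8)x - 4/3


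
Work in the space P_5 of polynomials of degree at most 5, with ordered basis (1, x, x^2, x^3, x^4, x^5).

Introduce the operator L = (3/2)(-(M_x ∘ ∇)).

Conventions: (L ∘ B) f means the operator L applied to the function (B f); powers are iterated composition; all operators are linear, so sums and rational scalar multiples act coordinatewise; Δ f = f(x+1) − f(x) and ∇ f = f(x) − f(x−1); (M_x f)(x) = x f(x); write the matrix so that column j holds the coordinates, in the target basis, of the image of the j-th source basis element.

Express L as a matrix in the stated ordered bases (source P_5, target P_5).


the matrix is [[0, 0, 0, 0, 0, 0]; [0, -3/2, 3/2, -3/2, 3/2, -3/2]; [0, 0, -3, 9/2, -6, 15/2]; [0, 0, 0, -9/2, 9, -15]; [0, 0, 0, 0, -6, 15]; [0, 0, 0, 0, 0, -15/2]] (rows listed top to bottom)

image of 1: 0
image of x: -(3/2)x
image of x^2: -3x^2 + (3/2)x
image of x^3: -(9/2)x^3 + (9/2)x^2 - (3/2)x
image of x^4: -6x^4 + 9x^3 - 6x^2 + (3/2)x
image of x^5: -(15/2)x^5 + 15x^4 - 15x^3 + (15/2)x^2 - (3/2)x
each image's coordinates form column j of the matrix


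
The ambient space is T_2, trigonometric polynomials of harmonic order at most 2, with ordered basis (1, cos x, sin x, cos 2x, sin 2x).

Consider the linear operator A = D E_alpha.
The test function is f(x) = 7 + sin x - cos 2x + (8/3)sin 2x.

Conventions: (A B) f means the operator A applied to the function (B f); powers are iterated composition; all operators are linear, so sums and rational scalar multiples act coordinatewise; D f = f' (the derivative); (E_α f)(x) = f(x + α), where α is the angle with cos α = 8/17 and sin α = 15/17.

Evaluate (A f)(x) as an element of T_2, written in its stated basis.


E_alpha f = 7 + (15/17)cos x + (8/17)sin x + (801/289)cos 2x - (568/867)sin 2x
D E_alpha f = (8/17)cos x - (15/17)sin x - (1136/867)cos 2x - (1602/289)sin 2x

g(x) = (8/17)cos x - (15/17)sin x - (1136/867)cos 2x - (1602/289)sin 2x


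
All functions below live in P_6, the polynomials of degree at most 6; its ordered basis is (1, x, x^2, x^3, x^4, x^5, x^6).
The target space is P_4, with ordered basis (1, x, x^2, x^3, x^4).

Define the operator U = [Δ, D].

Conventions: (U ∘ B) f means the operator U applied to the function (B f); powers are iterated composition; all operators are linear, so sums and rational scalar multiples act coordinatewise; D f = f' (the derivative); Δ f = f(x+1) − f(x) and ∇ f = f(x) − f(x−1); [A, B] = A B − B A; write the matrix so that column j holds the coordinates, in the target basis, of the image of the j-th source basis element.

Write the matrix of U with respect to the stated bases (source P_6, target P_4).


the matrix is [[0, 0, 0, 0, 0, 0, 0]; [0, 0, 0, 0, 0, 0, 0]; [0, 0, 0, 0, 0, 0, 0]; [0, 0, 0, 0, 0, 0, 0]; [0, 0, 0, 0, 0, 0, 0]] (rows listed top to bottom)

image of 1: 0
image of x: 0
image of x^2: 0
image of x^3: 0
image of x^4: 0
image of x^5: 0
image of x^6: 0
each image's coordinates form column j of the matrix


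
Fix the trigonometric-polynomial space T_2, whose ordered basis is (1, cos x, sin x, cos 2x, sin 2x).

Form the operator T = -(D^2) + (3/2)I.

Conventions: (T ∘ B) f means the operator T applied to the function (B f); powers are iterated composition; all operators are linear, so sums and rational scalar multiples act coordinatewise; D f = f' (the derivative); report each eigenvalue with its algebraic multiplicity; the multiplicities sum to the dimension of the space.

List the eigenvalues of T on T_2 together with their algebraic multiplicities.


image of 1: 3/2
image of cos x: (5/2)cos x
image of sin x: (5/2)sin x
image of cos 2x: (11/2)cos 2x
image of sin 2x: (11/2)sin 2x
the matrix is diagonal; its diagonal is (3/2, 5/2, 5/2, 11/2, 11/2)
for a triangular matrix the eigenvalues are the diagonal entries, with algebraic multiplicity their repetition count

λ = 3/2 (multiplicity 1), λ = 5/2 (multiplicity 2), λ = 11/2 (multiplicity 2)


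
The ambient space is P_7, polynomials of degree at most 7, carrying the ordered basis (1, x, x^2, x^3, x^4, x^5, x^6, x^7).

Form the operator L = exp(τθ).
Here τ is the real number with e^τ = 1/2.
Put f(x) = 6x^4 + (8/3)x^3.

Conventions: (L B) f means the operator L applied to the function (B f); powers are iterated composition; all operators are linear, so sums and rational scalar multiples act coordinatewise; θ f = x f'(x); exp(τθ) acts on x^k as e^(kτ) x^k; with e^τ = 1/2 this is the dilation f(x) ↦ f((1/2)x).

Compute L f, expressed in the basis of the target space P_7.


the image equals g(x) = (3/8)x^4 + (1/3)x^3

exp(τθ) x^k = e^(kτ) x^k; with e^τ = 1/2 this sends x^k to (1/2)^k x^k
x^3 ↦ 1/8 x^3
x^4 ↦ 1/16 x^4
applying this coordinatewise to f: exp(τθ) f = (3/8)x^4 + (1/3)x^3


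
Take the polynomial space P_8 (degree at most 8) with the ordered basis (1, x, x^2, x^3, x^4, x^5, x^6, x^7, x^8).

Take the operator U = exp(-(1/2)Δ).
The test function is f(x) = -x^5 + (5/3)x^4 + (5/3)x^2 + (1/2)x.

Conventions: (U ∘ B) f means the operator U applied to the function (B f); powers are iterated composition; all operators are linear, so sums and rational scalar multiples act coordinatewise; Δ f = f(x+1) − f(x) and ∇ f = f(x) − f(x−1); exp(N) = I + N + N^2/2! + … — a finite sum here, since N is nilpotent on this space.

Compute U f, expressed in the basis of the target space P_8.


order-1 term: (5/2)x^4 + (5/3)x^3 - (5/2)x - 17/12
order-2 term: -(5/2)x^3 - 5x^2 - (15/4)x - 5/12
order-3 term: (5/4)x^2 + (35/12)x + 15/8
order-4 term: -(5/16)x - 25/48
order-5 term: 1/32
the series for exp(-(1/2)Δ) f terminates at order 5
exp(-(1/2)Δ) f = -x^5 + (25/6)x^4 - (5/6)x^3 - (25/12)x^2 - (151/48)x - 43/96

the result is g(x) = -x^5 + (25/6)x^4 - (5/6)x^3 - (25/12)x^2 - (151/48)x - 43/96


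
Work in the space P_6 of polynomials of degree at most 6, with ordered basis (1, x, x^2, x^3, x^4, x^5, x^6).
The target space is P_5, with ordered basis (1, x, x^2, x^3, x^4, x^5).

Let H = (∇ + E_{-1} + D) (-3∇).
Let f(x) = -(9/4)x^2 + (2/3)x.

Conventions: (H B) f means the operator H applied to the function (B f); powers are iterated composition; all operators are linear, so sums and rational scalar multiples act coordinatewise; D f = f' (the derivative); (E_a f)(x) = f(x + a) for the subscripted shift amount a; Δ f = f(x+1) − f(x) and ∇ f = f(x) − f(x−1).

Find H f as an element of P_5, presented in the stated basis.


the result is g(x) = (27/2)x + 19/4

∇ f = -(9/2)x + 35/12
(-3∇) f = (27/2)x - 35/4
∇ (-3∇) f = 27/2
E_{-1} (-3∇) f = (27/2)x - 89/4
D (-3∇) f = 27/2
(∇ + E_{-1} + D) (-3∇) f = (27/2)x + 19/4


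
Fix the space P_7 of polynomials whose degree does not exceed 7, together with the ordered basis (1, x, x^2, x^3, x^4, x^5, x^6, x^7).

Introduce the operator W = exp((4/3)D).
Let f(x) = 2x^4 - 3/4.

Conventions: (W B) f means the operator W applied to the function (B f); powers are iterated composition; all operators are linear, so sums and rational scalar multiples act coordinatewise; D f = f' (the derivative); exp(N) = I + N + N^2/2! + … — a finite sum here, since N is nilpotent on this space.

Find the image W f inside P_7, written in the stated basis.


g(x) = 2x^4 + (32/3)x^3 + (64/3)x^2 + (512/27)x + 1805/324

order-1 term: (32/3)x^3
order-2 term: (64/3)x^2
order-3 term: (512/27)x
order-4 term: 512/81
the series for exp((4/3)D) f terminates at order 4
exp((4/3)D) f = 2x^4 + (32/3)x^3 + (64/3)x^2 + (512/27)x + 1805/324


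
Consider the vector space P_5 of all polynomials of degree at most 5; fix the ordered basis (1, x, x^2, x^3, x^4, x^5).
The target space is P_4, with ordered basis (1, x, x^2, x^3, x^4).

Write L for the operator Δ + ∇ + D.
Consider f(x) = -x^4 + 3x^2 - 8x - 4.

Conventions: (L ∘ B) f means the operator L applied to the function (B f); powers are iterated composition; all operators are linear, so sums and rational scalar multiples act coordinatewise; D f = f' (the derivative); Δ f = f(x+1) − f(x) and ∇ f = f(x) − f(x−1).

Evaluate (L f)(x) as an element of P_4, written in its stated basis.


Δ f = -4x^3 - 6x^2 + 2x - 6
∇ f = -4x^3 + 6x^2 + 2x - 10
D f = -4x^3 + 6x - 8
(Δ + ∇ + D) f = -12x^3 + 10x - 24

the result is g(x) = -12x^3 + 10x - 24


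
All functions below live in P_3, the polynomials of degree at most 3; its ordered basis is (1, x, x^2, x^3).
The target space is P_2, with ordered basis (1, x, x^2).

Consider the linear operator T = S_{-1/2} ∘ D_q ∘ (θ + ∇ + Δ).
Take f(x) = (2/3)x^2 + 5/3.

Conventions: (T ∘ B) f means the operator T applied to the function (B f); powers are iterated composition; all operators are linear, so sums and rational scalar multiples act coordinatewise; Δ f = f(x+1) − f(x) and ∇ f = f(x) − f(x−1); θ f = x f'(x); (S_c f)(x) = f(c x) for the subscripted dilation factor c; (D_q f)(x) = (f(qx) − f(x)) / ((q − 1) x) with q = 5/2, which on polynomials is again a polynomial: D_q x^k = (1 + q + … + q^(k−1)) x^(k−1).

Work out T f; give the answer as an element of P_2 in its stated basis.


θ f = (4/3)x^2
∇ f = (4/3)x - 2/3
Δ f = (4/3)x + 2/3
(θ + ∇ + Δ) f = (4/3)x^2 + (8/3)x
D_q (θ + ∇ + Δ) f = (14/3)x + 8/3
S_{-1/2} D_q (θ + ∇ + Δ) f = -(7/3)x + 8/3

the image equals g(x) = -(7/3)x + 8/3


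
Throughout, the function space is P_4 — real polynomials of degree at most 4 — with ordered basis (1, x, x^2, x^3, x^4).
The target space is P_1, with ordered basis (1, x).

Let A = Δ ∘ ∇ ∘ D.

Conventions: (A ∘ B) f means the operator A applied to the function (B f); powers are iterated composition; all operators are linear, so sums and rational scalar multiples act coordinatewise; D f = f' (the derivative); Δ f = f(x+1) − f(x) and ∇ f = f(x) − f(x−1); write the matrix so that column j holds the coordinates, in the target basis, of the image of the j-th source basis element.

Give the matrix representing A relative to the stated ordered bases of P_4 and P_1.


the matrix is [[0, 0, 0, 6, 0]; [0, 0, 0, 0, 24]] (rows listed top to bottom)

image of 1: 0
image of x: 0
image of x^2: 0
image of x^3: 6
image of x^4: 24x
each image's coordinates form column j of the matrix


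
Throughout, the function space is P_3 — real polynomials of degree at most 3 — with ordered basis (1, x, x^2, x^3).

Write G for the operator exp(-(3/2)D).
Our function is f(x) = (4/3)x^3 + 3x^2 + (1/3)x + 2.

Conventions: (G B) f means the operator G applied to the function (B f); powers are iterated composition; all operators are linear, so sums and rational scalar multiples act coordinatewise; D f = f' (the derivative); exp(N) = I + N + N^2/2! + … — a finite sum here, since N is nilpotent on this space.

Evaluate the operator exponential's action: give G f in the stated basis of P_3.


order-1 term: -6x^2 - 9x - 1/2
order-2 term: 9x + 27/4
order-3 term: -9/2
the series for exp(-(3/2)D) f terminates at order 3
exp(-(3/2)D) f = (4/3)x^3 - 3x^2 + (1/3)x + 15/4

the result is g(x) = (4/3)x^3 - 3x^2 + (1/3)x + 15/4


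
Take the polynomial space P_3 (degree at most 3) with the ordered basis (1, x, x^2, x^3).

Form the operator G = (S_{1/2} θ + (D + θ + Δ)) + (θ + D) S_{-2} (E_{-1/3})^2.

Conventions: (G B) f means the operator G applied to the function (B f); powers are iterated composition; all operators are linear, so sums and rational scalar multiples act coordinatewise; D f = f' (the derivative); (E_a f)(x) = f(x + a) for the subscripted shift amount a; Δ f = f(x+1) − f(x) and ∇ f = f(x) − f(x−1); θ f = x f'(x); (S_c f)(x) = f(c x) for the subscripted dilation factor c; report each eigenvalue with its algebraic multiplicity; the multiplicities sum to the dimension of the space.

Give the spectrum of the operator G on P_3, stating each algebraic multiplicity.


λ = -165/8 (multiplicity 1), λ = -1/2 (multiplicity 1), λ = 0 (multiplicity 1), λ = 21/2 (multiplicity 1)

image of 1: 0
image of x: -(1/2)x
image of x^2: (21/2)x^2 + (44/3)x + 11/3
image of x^3: -(165/8)x^3 - 34x^2 - (47/3)x - 5/3
the matrix is upper triangular; its diagonal is (0, -1/2, 21/2, -165/8)
for a triangular matrix the eigenvalues are the diagonal entries, with algebraic multiplicity their repetition count


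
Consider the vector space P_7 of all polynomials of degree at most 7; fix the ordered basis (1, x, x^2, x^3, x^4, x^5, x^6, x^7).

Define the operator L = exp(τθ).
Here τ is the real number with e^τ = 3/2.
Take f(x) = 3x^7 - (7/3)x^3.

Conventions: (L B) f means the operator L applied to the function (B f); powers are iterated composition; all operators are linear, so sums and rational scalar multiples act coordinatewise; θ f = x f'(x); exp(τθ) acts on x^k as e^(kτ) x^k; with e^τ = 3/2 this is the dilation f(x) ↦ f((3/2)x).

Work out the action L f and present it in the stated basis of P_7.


exp(τθ) x^k = e^(kτ) x^k; with e^τ = 3/2 this sends x^k to (3/2)^k x^k
x^3 ↦ 27/8 x^3
x^7 ↦ 2187/128 x^7
applying this coordinatewise to f: exp(τθ) f = (6561/128)x^7 - (63/8)x^3

the image equals g(x) = (6561/128)x^7 - (63/8)x^3


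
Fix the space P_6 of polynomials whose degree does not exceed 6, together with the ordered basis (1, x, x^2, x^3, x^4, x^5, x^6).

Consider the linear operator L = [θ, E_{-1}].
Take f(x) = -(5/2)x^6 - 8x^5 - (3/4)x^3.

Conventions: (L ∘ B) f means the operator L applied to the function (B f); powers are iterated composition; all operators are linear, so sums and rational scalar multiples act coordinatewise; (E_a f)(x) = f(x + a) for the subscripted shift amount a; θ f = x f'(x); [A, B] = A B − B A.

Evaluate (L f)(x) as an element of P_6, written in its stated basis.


E_{-1} f = -(5/2)x^6 + 7x^5 + (5/2)x^4 - (123/4)x^3 + (179/4)x^2 - (109/4)x + 25/4
θ E_{-1} f = -15x^6 + 35x^5 + 10x^4 - (369/4)x^3 + (179/2)x^2 - (109/4)x
θ f = -15x^6 - 40x^5 - (9/4)x^3
E_{-1} θ f = -15x^6 + 50x^5 - 25x^4 - (409/4)x^3 + (727/4)x^2 - (467/4)x + 109/4
[θ, E_{-1}] f = -15x^5 + 35x^4 + 10x^3 - (369/4)x^2 + (179/2)x - 109/4

g(x) = -15x^5 + 35x^4 + 10x^3 - (369/4)x^2 + (179/2)x - 109/4


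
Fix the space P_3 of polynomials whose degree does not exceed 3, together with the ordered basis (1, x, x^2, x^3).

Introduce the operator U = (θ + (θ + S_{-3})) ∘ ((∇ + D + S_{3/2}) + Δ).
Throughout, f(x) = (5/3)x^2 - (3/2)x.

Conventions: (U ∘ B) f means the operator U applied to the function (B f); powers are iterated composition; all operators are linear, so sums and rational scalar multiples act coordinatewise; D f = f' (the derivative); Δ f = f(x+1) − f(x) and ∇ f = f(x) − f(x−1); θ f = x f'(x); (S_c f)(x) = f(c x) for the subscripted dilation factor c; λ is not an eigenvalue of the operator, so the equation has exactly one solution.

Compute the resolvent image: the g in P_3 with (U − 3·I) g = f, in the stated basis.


write g with unknown coordinates in the stated basis and equate coefficients in (U − 3·I) g = f
solving from the highest basis element down gives g = (4/63)x^2 + (47/189)x + 47/126
check: U g = (13/7)x^2 - (95/126)x + 47/42
so U g − 3·g = (5/3)x^2 - (3/2)x = f ✓

g(x) = (4/63)x^2 + (47/189)x + 47/126


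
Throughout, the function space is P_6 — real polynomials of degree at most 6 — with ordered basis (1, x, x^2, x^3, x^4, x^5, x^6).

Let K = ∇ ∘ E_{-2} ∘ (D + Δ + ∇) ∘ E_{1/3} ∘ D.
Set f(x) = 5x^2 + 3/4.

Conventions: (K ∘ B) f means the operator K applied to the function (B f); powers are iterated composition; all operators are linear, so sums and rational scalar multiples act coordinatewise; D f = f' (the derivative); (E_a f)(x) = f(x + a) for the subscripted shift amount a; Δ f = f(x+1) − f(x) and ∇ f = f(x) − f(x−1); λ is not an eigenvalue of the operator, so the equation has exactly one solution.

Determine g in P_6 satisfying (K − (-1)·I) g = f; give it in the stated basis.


write g with unknown coordinates in the stated basis and equate coefficients in (K − (-1)·I) g = f
solving from the highest basis element down gives g = 5x^2 + 3/4
check: K g = 0
so K g − (-1)·g = 5x^2 + 3/4 = f ✓

the result is g(x) = 5x^2 + 3/4


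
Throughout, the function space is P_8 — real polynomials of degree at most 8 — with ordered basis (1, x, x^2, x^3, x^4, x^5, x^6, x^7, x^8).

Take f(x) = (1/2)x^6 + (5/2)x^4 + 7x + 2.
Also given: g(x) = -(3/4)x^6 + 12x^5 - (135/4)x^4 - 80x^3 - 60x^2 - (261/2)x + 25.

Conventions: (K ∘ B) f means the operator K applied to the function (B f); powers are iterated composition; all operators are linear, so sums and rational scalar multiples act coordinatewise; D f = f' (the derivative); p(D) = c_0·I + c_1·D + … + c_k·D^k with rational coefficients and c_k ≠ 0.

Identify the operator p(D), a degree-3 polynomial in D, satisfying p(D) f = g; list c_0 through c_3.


c_0 = -3/2, c_1 = 4, c_2 = -2, c_3 = -2

D^0 f = (1/2)x^6 + (5/2)x^4 + 7x + 2
D^1 f = 3x^5 + 10x^3 + 7
D^2 f = 15x^4 + 30x^2
D^3 f = 60x^3 + 60x
matching coefficients of g against c_0 f + c_1 Df + … from the top degree down determines the c_i
solution: c_0 = -3/2, c_1 = 4, c_2 = -2, c_3 = -2


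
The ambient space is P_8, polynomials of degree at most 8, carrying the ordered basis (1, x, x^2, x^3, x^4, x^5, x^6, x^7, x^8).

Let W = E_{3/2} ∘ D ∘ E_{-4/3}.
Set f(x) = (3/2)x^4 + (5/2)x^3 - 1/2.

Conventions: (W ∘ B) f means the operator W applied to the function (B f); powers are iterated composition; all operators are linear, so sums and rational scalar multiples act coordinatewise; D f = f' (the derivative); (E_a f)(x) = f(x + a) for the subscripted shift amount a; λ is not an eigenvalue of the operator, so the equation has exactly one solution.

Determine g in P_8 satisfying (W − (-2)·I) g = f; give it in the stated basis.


the image equals g(x) = (3/4)x^4 - (1/4)x^3 - (3/8)x^2 + (3/8)x - 107/288

write g with unknown coordinates in the stated basis and equate coefficients in (W − (-2)·I) g = f
solving from the highest basis element down gives g = (3/4)x^4 - (1/4)x^3 - (3/8)x^2 + (3/8)x - 107/288
check: W g = 3x^3 + (3/4)x^2 - (3/4)x + 35/144
so W g − (-2)·g = (3/2)x^4 + (5/2)x^3 - 1/2 = f ✓


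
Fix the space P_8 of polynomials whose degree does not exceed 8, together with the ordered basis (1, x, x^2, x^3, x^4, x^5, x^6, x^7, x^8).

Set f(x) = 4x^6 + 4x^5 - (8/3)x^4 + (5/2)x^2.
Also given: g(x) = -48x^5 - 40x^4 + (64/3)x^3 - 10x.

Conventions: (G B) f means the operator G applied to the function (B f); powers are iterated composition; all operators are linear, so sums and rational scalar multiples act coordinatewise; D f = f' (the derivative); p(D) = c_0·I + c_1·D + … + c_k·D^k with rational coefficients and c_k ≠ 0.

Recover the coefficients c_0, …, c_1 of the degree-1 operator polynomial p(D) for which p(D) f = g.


p(D) = -2·D, i.e. c_0 = 0, c_1 = -2

D^0 f = 4x^6 + 4x^5 - (8/3)x^4 + (5/2)x^2
D^1 f = 24x^5 + 20x^4 - (32/3)x^3 + 5x
matching coefficients of g against c_0 f + c_1 Df + … from the top degree down determines the c_i
solution: c_0 = 0, c_1 = -2


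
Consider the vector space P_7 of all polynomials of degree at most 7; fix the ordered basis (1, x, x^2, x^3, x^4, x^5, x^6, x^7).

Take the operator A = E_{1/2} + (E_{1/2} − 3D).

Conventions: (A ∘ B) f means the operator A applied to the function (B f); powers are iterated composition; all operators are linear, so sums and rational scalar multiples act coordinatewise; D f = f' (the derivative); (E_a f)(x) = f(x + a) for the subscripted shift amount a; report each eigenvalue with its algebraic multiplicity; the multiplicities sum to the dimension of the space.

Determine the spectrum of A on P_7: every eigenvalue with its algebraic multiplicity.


λ = 2 (multiplicity 8)

image of 1: 2
image of x: 2x - 2
image of x^2: 2x^2 - 4x + 1/2
image of x^3: 2x^3 - 6x^2 + (3/2)x + 1/4
image of x^4: 2x^4 - 8x^3 + 3x^2 + x + 1/8
image of x^5: 2x^5 - 10x^4 + 5x^3 + (5/2)x^2 + (5/8)x + 1/16
image of x^6: 2x^6 - 12x^5 + (15/2)x^4 + 5x^3 + (15/8)x^2 + (3/8)x + 1/32
image of x^7: 2x^7 - 14x^6 + (21/2)x^5 + (35/4)x^4 + (35/8)x^3 + (21/16)x^2 + (7/32)x + 1/64
the matrix is upper triangular; its diagonal is (2, 2, 2, 2, 2, 2, 2, 2)
for a triangular matrix the eigenvalues are the diagonal entries, with algebraic multiplicity their repetition count


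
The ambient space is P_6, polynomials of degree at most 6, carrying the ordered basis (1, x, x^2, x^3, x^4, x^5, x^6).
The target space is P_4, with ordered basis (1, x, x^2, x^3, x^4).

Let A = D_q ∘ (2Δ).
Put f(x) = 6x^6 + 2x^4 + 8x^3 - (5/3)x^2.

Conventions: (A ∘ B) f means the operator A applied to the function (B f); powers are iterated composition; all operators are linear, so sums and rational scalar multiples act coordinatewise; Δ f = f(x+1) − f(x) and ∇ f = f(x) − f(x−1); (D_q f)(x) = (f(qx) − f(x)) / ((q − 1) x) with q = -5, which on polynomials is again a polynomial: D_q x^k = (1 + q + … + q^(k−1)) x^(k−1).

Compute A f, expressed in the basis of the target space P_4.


Δ f = 36x^5 + 90x^4 + 128x^3 + 126x^2 + (194/3)x + 43/3
(2Δ) f = 72x^5 + 180x^4 + 256x^3 + 252x^2 + (388/3)x + 86/3
D_q (2Δ) f = 37512x^4 - 18720x^3 + 5376x^2 - 1008x + 388/3

g(x) = 37512x^4 - 18720x^3 + 5376x^2 - 1008x + 388/3


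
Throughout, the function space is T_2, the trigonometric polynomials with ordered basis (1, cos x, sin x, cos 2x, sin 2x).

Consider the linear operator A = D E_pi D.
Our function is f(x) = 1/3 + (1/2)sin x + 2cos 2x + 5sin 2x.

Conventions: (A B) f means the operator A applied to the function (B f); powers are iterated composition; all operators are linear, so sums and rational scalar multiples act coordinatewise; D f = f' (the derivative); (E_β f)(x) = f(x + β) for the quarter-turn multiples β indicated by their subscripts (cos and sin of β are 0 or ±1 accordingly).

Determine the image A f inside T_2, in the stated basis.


D f = (1/2)cos x + 10cos 2x - 4sin 2x
E_pi D f = -(1/2)cos x + 10cos 2x - 4sin 2x
D (E_pi D) f = (1/2)sin x - 8cos 2x - 20sin 2x

the image equals g(x) = (1/2)sin x - 8cos 2x - 20sin 2x


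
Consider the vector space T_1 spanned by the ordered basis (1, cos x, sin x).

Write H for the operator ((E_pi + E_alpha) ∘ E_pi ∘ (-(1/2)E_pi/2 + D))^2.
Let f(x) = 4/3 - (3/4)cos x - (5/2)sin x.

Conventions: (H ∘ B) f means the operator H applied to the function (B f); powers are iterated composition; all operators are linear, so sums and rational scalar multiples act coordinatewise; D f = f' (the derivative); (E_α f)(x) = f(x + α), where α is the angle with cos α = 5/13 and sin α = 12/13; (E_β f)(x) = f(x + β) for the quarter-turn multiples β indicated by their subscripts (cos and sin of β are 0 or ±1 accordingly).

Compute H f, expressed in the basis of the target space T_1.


the result is g(x) = 4/3 - (135/169)cos x - (14/169)sin x

E_pi/2 f = 4/3 - (5/2)cos x + (3/4)sin x
(-(1/2)E_pi/2) f = -2/3 + (5/4)cos x - (3/8)sin x
D f = -(5/2)cos x + (3/4)sin x
(-(1/2)E_pi/2 + D) f = -2/3 - (5/4)cos x + (3/8)sin x
E_pi (-(1/2)E_pi/2 + D) f = -2/3 + (5/4)cos x - (3/8)sin x
E_pi E_pi (-(1/2)E_pi/2 + D) f = -2/3 - (5/4)cos x + (3/8)sin x
E_alpha E_pi (-(1/2)E_pi/2 + D) f = -2/3 + (7/52)cos x - (135/104)sin x
(E_pi + E_alpha) E_pi (-(1/2)E_pi/2 + D) f = -4/3 - (29/26)cos x - (12/13)sin x
E_pi/2 ((E_pi + E_alpha) ∘ E_pi ∘ (-(1/2)E_pi/2 + D)) f = -4/3 - (12/13)cos x + (29/26)sin x
(-(1/2)E_pi/2) ((E_pi + E_alpha) ∘ E_pi ∘ (-(1/2)E_pi/2 + D)) f = 2/3 + (6/13)cos x - (29/52)sin x
D ((E_pi + E_alpha) ∘ E_pi ∘ (-(1/2)E_pi/2 + D)) f = -(12/13)cos x + (29/26)sin x
(-(1/2)E_pi/2 + D) ((E_pi + E_alpha) ∘ E_pi ∘ (-(1/2)E_pi/2 + D)) f = 2/3 - (6/13)cos x + (29/52)sin x
E_pi (-(1/2)E_pi/2 + D) ((E_pi + E_alpha) ∘ E_pi ∘ (-(1/2)E_pi/2 + D)) f = 2/3 + (6/13)cos x - (29/52)sin x
E_pi E_pi (-(1/2)E_pi/2 + D) ((E_pi + E_alpha) ∘ E_pi ∘ (-(1/2)E_pi/2 + D)) f = 2/3 - (6/13)cos x + (29/52)sin x
E_alpha E_pi (-(1/2)E_pi/2 + D) ((E_pi + E_alpha) ∘ E_pi ∘ (-(1/2)E_pi/2 + D)) f = 2/3 - (57/169)cos x - (433/676)sin x
(E_pi + E_alpha) E_pi (-(1/2)E_pi/2 + D) ((E_pi + E_alpha) ∘ E_pi ∘ (-(1/2)E_pi/2 + D)) f = 4/3 - (135/169)cos x - (14/169)sin x


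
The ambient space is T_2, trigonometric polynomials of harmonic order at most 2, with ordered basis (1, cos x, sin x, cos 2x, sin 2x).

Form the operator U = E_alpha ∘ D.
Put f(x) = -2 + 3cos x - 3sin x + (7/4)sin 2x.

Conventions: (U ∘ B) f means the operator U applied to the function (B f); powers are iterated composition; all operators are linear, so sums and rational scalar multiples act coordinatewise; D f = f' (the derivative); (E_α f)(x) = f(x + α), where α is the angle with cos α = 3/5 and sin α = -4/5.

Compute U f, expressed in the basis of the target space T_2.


D f = -3cos x - 3sin x + (7/2)cos 2x
E_alpha D f = (3/5)cos x - (21/5)sin x - (49/50)cos 2x + (84/25)sin 2x

the image equals g(x) = (3/5)cos x - (21/5)sin x - (49/50)cos 2x + (84/25)sin 2x


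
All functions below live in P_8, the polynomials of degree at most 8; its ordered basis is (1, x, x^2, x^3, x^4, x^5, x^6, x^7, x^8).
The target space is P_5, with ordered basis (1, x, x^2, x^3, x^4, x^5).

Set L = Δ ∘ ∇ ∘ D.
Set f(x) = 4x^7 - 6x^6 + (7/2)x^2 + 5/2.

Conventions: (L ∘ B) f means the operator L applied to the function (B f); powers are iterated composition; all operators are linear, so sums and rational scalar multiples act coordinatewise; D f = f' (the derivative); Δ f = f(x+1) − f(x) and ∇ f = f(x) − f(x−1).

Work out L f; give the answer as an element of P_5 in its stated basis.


D f = 28x^6 - 36x^5 + 7x
∇ D f = 168x^5 - 600x^4 + 920x^3 - 780x^2 + 348x - 57
Δ (∇ ∘ D) f = 840x^4 - 720x^3 + 840x^2 - 360x + 56

the image equals g(x) = 840x^4 - 720x^3 + 840x^2 - 360x + 56


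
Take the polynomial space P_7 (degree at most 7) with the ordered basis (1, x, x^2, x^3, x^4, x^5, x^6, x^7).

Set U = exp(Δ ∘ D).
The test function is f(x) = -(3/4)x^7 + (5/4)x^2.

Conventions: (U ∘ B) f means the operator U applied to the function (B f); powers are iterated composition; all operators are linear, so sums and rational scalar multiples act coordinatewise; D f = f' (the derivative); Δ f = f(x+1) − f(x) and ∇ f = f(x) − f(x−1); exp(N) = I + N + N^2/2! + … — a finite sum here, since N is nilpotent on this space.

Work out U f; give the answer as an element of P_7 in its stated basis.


the image equals g(x) = -(3/4)x^7 - (63/2)x^5 - (315/4)x^4 - 420x^3 - (2045/2)x^2 - 1764x - 5681/4

order-1 term: -(63/2)x^5 - (315/4)x^4 - 105x^3 - (315/4)x^2 - (63/2)x - 11/4
order-2 term: -315x^3 - 945x^2 - (2205/2)x - 945/2
order-3 term: -630x - 945
the series for exp(Δ ∘ D) f terminates at order 3
exp(Δ ∘ D) f = -(3/4)x^7 - (63/2)x^5 - (315/4)x^4 - 420x^3 - (2045/2)x^2 - 1764x - 5681/4


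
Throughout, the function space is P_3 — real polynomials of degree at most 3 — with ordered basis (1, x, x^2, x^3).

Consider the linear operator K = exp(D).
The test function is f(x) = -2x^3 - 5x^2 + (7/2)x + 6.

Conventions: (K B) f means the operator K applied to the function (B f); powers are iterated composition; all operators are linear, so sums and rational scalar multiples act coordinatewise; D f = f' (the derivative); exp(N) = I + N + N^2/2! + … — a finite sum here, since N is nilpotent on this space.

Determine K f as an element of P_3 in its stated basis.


order-1 term: -6x^2 - 10x + 7/2
order-2 term: -6x - 5
order-3 term: -2
the series for exp(D) f terminates at order 3
exp(D) f = -2x^3 - 11x^2 - (25/2)x + 5/2

the image equals g(x) = -2x^3 - 11x^2 - (25/2)x + 5/2


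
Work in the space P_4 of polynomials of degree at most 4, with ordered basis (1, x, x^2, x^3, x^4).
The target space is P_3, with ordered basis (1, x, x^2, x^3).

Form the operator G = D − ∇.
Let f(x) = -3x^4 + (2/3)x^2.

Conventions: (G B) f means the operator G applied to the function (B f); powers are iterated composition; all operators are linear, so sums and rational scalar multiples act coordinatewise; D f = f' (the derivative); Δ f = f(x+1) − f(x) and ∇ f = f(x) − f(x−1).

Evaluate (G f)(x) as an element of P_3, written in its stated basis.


the result is g(x) = -18x^2 + 12x - 7/3

D f = -12x^3 + (4/3)x
∇ f = -12x^3 + 18x^2 - (32/3)x + 7/3
(-∇) f = 12x^3 - 18x^2 + (32/3)x - 7/3
(D − ∇) f = -18x^2 + 12x - 7/3


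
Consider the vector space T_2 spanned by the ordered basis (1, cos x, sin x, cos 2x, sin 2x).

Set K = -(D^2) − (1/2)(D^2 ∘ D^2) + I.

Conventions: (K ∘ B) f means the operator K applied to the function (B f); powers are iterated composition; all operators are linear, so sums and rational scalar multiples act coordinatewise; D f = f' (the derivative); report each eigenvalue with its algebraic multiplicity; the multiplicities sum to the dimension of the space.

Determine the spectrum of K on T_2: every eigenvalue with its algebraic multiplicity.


λ = -3 (multiplicity 2), λ = 1 (multiplicity 1), λ = 3/2 (multiplicity 2)

image of 1: 1
image of cos x: (3/2)cos x
image of sin x: (3/2)sin x
image of cos 2x: -3cos 2x
image of sin 2x: -3sin 2x
the matrix is diagonal; its diagonal is (1, 3/2, 3/2, -3, -3)
for a triangular matrix the eigenvalues are the diagonal entries, with algebraic multiplicity their repetition count


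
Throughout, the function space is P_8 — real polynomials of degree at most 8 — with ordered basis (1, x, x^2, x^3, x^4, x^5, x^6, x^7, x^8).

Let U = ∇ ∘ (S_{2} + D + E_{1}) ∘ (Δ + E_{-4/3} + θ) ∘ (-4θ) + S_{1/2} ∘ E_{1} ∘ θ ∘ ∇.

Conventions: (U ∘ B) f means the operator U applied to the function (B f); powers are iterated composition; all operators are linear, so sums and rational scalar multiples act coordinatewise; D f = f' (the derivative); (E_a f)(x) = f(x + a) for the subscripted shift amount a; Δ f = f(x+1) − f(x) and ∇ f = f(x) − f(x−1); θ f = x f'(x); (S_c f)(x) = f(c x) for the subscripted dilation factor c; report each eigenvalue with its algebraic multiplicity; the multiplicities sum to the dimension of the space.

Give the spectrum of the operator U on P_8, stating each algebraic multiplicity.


image of 1: 0
image of x: -24
image of x^2: -239x + 42
image of x^3: -(2589/2)x^2 + (1689/2)x - 597
image of x^4: -(10877/2)x^3 + 6822x^2 - (22376/3)x + 13876/9
image of x^5: -(79195/4)x^4 + (444875/12)x^3 - (107175/2)x^2 + (1574275/54)x - 77195/9
image of x^6: -(1048305/16)x^5 + (1293165/8)x^4 - 290225x^3 + (517725/2)x^2 - (1330078/9)x + 258830/9
image of x^7: -(6472683/32)x^6 + (19631507/32)x^5 - (21073675/16)x^4 + (347836055/216)x^3 - (48453013/36)x^2 + (95423825/162)x - 29596483/243
image of x^8: -(9474041/16)x^7 + (4234503/2)x^6 - (15873494/3)x^5 + (73071355/9)x^4 - (717956680/81)x^3 + (163404136/27)x^2 - (1854104288/729)x + 106960888/243
the matrix is upper triangular; its diagonal is (0, 0, 0, 0, 0, 0, 0, 0, 0)
for a triangular matrix the eigenvalues are the diagonal entries, with algebraic multiplicity their repetition count

λ = 0 (multiplicity 9)


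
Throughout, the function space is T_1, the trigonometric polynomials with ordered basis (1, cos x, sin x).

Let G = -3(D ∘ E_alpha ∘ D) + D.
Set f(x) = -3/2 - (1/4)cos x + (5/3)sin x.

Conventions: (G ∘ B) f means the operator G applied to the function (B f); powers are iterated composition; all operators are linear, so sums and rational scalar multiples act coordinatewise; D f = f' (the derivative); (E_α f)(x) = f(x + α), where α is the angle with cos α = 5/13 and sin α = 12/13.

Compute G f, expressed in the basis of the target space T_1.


the result is g(x) = (935/156)cos x + (149/52)sin x

D f = (5/3)cos x + (1/4)sin x
E_alpha D f = (34/39)cos x - (75/52)sin x
D E_alpha D f = -(75/52)cos x - (34/39)sin x
(-3(D ∘ E_alpha ∘ D)) f = (225/52)cos x + (34/13)sin x
D f = (5/3)cos x + (1/4)sin x
(-3(D ∘ E_alpha ∘ D) + D) f = (935/156)cos x + (149/52)sin x


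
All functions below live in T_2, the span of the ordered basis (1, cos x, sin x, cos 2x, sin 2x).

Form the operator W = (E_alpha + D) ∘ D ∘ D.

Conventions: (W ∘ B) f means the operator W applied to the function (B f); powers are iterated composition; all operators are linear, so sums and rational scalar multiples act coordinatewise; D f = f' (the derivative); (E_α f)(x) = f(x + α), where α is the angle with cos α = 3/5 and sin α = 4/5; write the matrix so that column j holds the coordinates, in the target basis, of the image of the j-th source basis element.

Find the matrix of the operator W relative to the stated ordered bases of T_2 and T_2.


image of 1: 0
image of cos x: -(3/5)cos x + (9/5)sin x
image of sin x: -(9/5)cos x - (3/5)sin x
image of cos 2x: (28/25)cos 2x + (296/25)sin 2x
image of sin 2x: -(296/25)cos 2x + (28/25)sin 2x
each image's coordinates form column j of the matrix

the matrix is [[0, 0, 0, 0, 0]; [0, -3/5, -9/5, 0, 0]; [0, 9/5, -3/5, 0, 0]; [0, 0, 0, 28/25, -296/25]; [0, 0, 0, 296/25, 28/25]] (rows listed top to bottom)


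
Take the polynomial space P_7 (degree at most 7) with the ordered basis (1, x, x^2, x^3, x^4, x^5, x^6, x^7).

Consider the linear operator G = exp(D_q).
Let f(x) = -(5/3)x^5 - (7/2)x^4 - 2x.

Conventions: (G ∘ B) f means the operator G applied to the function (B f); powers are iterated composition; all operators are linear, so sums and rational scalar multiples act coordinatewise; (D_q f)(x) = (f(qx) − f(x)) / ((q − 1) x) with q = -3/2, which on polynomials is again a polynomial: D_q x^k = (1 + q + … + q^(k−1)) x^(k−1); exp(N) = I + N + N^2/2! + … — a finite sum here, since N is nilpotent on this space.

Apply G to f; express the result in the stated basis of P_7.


order-1 term: -(275/48)x^4 + (91/16)x^3 - 2
order-2 term: (3575/768)x^3 + (637/128)x^2
order-3 term: (25025/9216)x^2 - (637/768)x
order-4 term: -(25025/73728)x - 637/3072
order-5 term: -5005/73728
the series for exp(D_q) f terminates at order 5
exp(D_q) f = -(5/3)x^5 - (443/48)x^4 + (7943/768)x^3 + (70889/9216)x^2 - (233633/73728)x - 167749/73728

the image equals g(x) = -(5/3)x^5 - (443/48)x^4 + (7943/768)x^3 + (70889/9216)x^2 - (233633/73728)x - 167749/73728


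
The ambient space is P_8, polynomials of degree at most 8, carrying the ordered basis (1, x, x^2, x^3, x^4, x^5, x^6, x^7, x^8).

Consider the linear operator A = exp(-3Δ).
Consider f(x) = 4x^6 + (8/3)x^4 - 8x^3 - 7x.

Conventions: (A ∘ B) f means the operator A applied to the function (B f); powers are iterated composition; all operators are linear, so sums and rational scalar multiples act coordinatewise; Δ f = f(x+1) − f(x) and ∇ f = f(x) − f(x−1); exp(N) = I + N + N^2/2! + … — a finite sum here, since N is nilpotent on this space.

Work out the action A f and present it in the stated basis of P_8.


the image equals g(x) = 4x^6 - 72x^5 + (1088/3)x^4 - 280x^3 - 1092x^2 + 393x + 769

order-1 term: -72x^5 - 180x^4 - 272x^3 - 156x^2 - 32x + 25
order-2 term: 540x^4 + 2160x^3 + 3924x^2 + 3312x + 1068
order-3 term: -2160x^3 - 9720x^2 - 16488x - 9936
order-4 term: 4860x^2 + 19440x + 21276
order-5 term: -5832x - 14580
order-6 term: 2916
the series for exp(-3Δ) f terminates at order 6
exp(-3Δ) f = 4x^6 - 72x^5 + (1088/3)x^4 - 280x^3 - 1092x^2 + 393x + 769


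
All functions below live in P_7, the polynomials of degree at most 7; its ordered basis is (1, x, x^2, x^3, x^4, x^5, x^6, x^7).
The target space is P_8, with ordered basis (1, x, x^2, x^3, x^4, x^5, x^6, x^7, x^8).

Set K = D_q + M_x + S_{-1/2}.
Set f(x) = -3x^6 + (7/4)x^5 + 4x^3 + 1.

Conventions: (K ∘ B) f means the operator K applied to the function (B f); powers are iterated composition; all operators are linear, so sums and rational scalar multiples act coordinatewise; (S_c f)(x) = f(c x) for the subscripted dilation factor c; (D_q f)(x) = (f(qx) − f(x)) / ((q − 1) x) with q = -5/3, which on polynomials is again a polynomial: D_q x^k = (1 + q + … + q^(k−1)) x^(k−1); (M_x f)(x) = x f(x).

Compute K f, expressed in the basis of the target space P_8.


D_q f = (1862/81)x^5 + (2947/324)x^4 + (76/9)x^2
M_x f = -3x^7 + (7/4)x^6 + 4x^4 + x
S_{-1/2} f = -(3/64)x^6 - (7/128)x^5 - (1/2)x^3 + 1
(D_q + M_x + S_{-1/2}) f = -3x^7 + (109/64)x^6 + (237769/10368)x^5 + (4243/324)x^4 - (1/2)x^3 + (76/9)x^2 + x + 1

the result is g(x) = -3x^7 + (109/64)x^6 + (237769/10368)x^5 + (4243/324)x^4 - (1/2)x^3 + (76/9)x^2 + x + 1


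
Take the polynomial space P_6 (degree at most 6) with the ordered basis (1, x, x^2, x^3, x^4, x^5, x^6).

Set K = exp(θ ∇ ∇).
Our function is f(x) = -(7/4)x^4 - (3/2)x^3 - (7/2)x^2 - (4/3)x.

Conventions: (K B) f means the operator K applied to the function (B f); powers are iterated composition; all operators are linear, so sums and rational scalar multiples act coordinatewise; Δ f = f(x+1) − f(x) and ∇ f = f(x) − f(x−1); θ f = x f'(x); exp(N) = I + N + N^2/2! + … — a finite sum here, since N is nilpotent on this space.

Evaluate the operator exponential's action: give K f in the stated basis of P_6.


order-1 term: -42x^2 + 33x
the series for exp(θ ∇ ∇) f terminates at order 1
exp(θ ∇ ∇) f = -(7/4)x^4 - (3/2)x^3 - (91/2)x^2 + (95/3)x

the image equals g(x) = -(7/4)x^4 - (3/2)x^3 - (91/2)x^2 + (95/3)x
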